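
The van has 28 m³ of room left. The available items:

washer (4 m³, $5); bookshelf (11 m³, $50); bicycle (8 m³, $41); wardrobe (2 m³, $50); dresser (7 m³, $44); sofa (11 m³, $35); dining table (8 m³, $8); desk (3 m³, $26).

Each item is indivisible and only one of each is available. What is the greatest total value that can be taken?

$185

Check high-value combinations within 28 m³:
- bookshelf+bicycle+wardrobe+dresser: volume 11+8+2+7=28, value 50+41+50+44=185
- washer+bookshelf+wardrobe+dresser+desk: volume 4+11+2+7+3=27, value 5+50+50+44+26=175
- washer+bookshelf+bicycle+wardrobe+desk: volume 4+11+8+2+3=28, value 5+50+41+50+26=172
- bookshelf+wardrobe+dresser+desk: volume 11+2+7+3=23, value 50+50+44+26=170
Best: $185.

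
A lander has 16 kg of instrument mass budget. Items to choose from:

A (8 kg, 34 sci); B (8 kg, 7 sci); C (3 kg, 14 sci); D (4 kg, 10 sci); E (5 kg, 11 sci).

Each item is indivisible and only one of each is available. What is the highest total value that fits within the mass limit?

59 sci

Check high-value combinations within 16 kg:
- A+C+E: mass 8+3+5=16, value 34+14+11=59
- A+C+D: mass 8+3+4=15, value 34+14+10=58
- A+C: mass 8+3=11, value 34+14=48
- A+E: mass 8+5=13, value 34+11=45
- A+D: mass 8+4=12, value 34+10=44
Best: 59 sci.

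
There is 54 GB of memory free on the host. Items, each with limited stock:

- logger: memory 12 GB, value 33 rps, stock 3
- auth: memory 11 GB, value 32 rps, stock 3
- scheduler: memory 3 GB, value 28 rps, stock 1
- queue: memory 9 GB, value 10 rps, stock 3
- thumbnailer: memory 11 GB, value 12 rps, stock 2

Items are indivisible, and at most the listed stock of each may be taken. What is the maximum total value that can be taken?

159 rps

Best selections within memory 54 and stock limits:
- 3×logger + 1×auth + 1×scheduler: memory 50, value 159
- 2×logger + 2×auth + 1×scheduler: memory 49, value 158
Best: 159 rps.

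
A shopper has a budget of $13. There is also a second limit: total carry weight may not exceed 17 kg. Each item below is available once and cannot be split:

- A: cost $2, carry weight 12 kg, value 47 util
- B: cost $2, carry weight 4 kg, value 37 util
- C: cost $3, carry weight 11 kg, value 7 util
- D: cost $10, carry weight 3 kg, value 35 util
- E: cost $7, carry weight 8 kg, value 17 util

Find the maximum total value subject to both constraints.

Feasible sets respecting both limits:
- A+B: cost 4, carry weight 16, value 84
- A+D: cost 12, carry weight 15, value 82
- B+D: cost 12, carry weight 7, value 72
- B+E: cost 9, carry weight 12, value 54
Best: 84 util.

84 util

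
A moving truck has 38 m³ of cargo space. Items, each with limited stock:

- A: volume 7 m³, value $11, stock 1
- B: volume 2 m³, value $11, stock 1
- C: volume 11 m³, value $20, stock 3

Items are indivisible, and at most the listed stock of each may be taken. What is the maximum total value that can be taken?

$71

Top feasible selections:
- 1×B + 3×C: volume 35, value 71
- 1×A + 1×B + 2×C: volume 31, value 62
- 3×C: volume 33, value 60
- 1×B + 2×C: volume 24, value 51
Best: $71.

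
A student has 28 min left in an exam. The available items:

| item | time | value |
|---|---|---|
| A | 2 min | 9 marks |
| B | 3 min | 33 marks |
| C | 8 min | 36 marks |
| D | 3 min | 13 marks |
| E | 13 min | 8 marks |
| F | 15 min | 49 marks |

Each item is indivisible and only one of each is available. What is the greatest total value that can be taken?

Check high-value combinations within 28 min:
- A+B+C+F: time 2+3+8+15=28, value 9+33+36+49=127
- B+C+F: time 3+8+15=26, value 33+36+49=118
- A+C+D+F: time 2+8+3+15=28, value 9+36+13+49=107
Best: 127 marks.

127 marks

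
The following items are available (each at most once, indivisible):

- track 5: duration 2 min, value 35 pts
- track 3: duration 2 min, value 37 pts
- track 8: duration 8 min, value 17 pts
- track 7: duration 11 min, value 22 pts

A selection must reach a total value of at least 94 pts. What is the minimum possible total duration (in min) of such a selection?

15

Subsets with value ≥ 94, sorted by total duration:
- track 5+track 3+track 7: duration 15, value 94
- track 5+track 3+track 8+track 7: duration 23, value 111
Minimum duration: 15 min.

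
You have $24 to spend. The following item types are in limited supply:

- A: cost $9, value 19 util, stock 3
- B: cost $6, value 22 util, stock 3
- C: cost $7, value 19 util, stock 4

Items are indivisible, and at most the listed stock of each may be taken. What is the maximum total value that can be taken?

66 util

Best selections within cost 24 and stock limits:
- 3×B: cost 18, value 66
- 2×B + 1×C: cost 19, value 63
- 1×A + 2×B: cost 21, value 63
Best: 66 util.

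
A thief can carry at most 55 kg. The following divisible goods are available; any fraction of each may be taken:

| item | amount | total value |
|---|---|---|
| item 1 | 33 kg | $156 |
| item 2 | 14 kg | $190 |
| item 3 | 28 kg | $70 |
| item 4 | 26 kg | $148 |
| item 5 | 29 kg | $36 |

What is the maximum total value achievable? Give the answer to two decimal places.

408.91

Take in order of value per unit:
- item 2 (190/14 per unit): all 14 → value 190, running total 190.00
- item 4 (148/26 per unit): all 26 → value 148, running total 338.00
- item 1 (156/33 per unit): 15 of 33 → value 15×156/33 = 70.9091, running total 408.91
Total 408.91.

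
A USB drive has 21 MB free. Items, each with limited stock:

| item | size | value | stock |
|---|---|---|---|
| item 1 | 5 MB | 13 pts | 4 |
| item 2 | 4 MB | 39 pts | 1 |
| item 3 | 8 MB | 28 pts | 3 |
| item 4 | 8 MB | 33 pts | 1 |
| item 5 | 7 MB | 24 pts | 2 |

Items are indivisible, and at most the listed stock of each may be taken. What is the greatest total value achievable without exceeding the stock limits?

Top feasible selections:
- 1×item 2 + 1×item 3 + 1×item 4: size 20, value 100
- 1×item 2 + 1×item 4 + 1×item 5: size 19, value 96
- 1×item 2 + 2×item 3: size 20, value 95
- 1×item 2 + 1×item 3 + 1×item 5: size 19, value 91
Best: 100 pts.

100 pts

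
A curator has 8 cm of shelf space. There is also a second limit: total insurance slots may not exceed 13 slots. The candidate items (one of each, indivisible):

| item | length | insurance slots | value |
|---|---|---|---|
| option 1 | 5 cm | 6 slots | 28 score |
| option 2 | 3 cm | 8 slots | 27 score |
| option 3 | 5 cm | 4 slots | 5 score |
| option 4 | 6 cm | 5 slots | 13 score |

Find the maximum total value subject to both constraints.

Feasible sets respecting both limits:
- option 2+option 3: length 8, insurance slots 12, value 32
- option 1: length 5, insurance slots 6, value 28
- option 2: length 3, insurance slots 8, value 27
Best: 32 score.

32 score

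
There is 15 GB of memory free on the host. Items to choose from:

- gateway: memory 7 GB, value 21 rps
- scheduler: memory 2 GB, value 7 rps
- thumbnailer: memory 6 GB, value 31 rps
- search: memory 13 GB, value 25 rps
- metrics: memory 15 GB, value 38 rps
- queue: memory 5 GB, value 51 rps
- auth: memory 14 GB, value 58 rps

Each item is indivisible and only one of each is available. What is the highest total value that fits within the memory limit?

89 rps

Check high-value combinations within 15 GB:
- scheduler+thumbnailer+queue: memory 2+6+5=13, value 7+31+51=89
- thumbnailer+queue: memory 6+5=11, value 31+51=82
- gateway+scheduler+queue: memory 7+2+5=14, value 21+7+51=79
Best: 89 rps.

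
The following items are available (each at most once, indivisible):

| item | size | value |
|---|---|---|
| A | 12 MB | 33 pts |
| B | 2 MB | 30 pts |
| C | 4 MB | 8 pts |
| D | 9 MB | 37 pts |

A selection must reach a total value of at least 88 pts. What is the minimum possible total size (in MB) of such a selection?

Subsets with value ≥ 88, sorted by total size:
- A+B+D: size 23, value 100
- A+B+C+D: size 27, value 108
Minimum size: 23 MB.

23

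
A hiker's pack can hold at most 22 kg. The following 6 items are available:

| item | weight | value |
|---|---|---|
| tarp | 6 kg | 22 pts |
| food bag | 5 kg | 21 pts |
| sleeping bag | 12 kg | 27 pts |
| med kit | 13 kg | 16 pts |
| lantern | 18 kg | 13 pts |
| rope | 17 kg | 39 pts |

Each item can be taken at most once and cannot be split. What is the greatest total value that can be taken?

Check high-value combinations within 22 kg:
- food bag+rope: weight 5+17=22, value 21+39=60
- tarp+sleeping bag: weight 6+12=18, value 22+27=49
- food bag+sleeping bag: weight 5+12=17, value 21+27=48
Best: 60 pts.

60 pts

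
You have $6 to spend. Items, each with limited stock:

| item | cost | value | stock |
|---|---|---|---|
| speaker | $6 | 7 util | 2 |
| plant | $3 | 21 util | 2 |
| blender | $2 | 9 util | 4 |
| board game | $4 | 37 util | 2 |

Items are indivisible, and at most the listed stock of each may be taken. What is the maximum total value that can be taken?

46 util

Top feasible selections:
- 1×blender + 1×board game: cost 6, value 46
- 2×plant: cost 6, value 42
Best: 46 util.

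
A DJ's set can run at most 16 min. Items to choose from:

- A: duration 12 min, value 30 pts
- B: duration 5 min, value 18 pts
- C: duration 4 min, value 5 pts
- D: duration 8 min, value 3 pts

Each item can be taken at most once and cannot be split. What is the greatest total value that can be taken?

35 pts

Check high-value combinations within 16 min:
- A+C: duration 12+4=16, value 30+5=35
- A: duration 12, value 30
- B+C: duration 5+4=9, value 18+5=23
Best: 35 pts.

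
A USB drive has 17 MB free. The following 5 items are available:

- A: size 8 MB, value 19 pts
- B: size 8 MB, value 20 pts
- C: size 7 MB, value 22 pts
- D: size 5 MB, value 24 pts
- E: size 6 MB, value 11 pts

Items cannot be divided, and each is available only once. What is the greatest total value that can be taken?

46 pts

This is a 0/1 knapsack; check combinations near the capacity.
- C+D: size 7+5=12, value 22+24=46
- B+D: size 8+5=13, value 20+24=44
- A+D: size 8+5=13, value 19+24=43
- B+C: size 8+7=15, value 20+22=42
Best: 46 pts.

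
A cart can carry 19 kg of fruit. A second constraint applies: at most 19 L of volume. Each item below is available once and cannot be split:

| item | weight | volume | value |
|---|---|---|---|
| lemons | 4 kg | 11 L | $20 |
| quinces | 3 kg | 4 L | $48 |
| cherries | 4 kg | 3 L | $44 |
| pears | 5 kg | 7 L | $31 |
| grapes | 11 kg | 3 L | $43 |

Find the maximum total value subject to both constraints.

Feasible sets respecting both limits:
- quinces+cherries+grapes: weight 18, volume 10, value 135
- quinces+cherries+pears: weight 12, volume 14, value 123
- quinces+pears+grapes: weight 19, volume 14, value 122
- lemons+quinces+cherries: weight 11, volume 18, value 112
Best: $135.

$135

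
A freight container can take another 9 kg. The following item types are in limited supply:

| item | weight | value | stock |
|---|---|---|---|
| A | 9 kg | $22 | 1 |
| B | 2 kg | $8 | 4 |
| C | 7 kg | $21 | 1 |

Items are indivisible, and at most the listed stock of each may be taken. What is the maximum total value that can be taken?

Top feasible selections:
- 4×B: weight 8, value 32
- 1×B + 1×C: weight 9, value 29
Best: $32.

$32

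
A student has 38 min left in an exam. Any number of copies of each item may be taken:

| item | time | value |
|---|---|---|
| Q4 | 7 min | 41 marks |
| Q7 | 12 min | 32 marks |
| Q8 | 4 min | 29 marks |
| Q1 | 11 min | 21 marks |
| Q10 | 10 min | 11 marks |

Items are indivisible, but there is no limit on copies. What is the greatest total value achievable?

261 marks

Best value-per-unit is Q8 at 29/4, and filling with it alone uses time 9×4=36. No mix of the others beats 9×29 = 261.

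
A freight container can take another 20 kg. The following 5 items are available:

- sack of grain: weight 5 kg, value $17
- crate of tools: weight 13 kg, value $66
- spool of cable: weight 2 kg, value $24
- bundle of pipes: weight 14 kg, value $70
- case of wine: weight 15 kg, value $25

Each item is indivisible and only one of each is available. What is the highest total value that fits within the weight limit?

$107

This is a 0/1 knapsack; check combinations near the capacity.
- sack of grain+crate of tools+spool of cable: weight 5+13+2=20, value 17+66+24=107
- spool of cable+bundle of pipes: weight 2+14=16, value 24+70=94
- crate of tools+spool of cable: weight 13+2=15, value 66+24=90
- sack of grain+bundle of pipes: weight 5+14=19, value 17+70=87
Best: $107.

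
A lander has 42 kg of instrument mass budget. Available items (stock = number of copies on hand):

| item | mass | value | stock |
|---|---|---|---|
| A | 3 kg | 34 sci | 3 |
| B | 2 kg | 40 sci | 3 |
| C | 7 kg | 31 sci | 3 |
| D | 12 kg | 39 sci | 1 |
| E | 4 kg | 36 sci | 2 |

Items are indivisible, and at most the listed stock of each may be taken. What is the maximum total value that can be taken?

364 sci

Top feasible selections:
- 3×A + 3×B + 1×C + 1×D + 2×E: mass 42, value 364
- 3×A + 3×B + 2×C + 2×E: mass 37, value 356
- 2×A + 3×B + 3×C + 2×E: mass 41, value 353
- 3×A + 3×B + 3×C + 1×E: mass 40, value 351
Best: 364 sci.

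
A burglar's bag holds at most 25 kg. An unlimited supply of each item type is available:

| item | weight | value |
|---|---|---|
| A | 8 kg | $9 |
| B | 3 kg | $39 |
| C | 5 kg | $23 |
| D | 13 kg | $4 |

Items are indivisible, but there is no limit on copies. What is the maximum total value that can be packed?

$312

Best value-per-unit is B at 39/3, and filling with it alone uses weight 8×3=24. No mix of the others beats 8×39 = 312.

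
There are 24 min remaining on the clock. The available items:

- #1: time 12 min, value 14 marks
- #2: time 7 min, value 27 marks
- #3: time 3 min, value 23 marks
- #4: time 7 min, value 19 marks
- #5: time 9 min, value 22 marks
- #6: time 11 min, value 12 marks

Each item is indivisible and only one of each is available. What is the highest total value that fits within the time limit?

Check high-value combinations within 24 min:
- #2+#3+#5: time 7+3+9=19, value 27+23+22=72
- #2+#3+#4: time 7+3+7=17, value 27+23+19=69
- #2+#4+#5: time 7+7+9=23, value 27+19+22=68
- #3+#4+#5: time 3+7+9=19, value 23+19+22=64
Best: 72 marks.

72 marks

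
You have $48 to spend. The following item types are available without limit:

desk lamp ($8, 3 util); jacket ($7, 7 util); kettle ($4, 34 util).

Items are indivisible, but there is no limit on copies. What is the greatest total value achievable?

Best value-per-unit is kettle at 34/4, and filling with it alone uses cost 12×4=48. No mix of the others beats 12×34 = 408.

408 util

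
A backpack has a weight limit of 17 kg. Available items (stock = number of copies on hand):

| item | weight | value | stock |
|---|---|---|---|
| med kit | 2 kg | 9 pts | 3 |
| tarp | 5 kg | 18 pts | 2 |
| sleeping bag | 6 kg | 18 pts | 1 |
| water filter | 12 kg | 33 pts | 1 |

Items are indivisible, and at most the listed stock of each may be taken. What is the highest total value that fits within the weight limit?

Best selections within weight 17 and stock limits:
- 3×med kit + 2×tarp: weight 16, value 63
- 3×med kit + 1×tarp + 1×sleeping bag: weight 17, value 63
- 2×med kit + 2×tarp: weight 14, value 54
Best: 63 pts.

63 pts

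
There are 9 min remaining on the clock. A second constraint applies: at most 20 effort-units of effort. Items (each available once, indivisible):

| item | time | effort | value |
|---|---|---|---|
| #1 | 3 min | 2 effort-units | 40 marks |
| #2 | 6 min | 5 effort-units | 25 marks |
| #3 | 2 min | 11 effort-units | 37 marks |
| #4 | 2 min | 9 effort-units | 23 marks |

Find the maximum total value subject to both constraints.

Feasible sets respecting both limits:
- #1+#3: time 5, effort 13, value 77
- #1+#2: time 9, effort 7, value 65
- #1+#4: time 5, effort 11, value 63
- #2+#3: time 8, effort 16, value 62
Best: 77 marks.

77 marks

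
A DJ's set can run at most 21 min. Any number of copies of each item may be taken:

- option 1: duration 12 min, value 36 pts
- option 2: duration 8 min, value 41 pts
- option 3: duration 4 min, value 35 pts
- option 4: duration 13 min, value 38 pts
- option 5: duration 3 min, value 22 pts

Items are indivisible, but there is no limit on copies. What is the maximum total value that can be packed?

175 pts

Best value-per-unit is option 3 at 35/4, and filling with it alone uses duration 5×4=20. No mix of the others beats 5×35 = 175.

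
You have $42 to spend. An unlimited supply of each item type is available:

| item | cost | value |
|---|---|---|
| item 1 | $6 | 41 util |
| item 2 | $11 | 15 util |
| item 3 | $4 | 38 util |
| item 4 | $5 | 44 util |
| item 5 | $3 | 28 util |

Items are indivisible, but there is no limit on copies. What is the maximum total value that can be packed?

Best value-per-unit is item 3 at 38/4; filling with it alone gives 10×38 = 380.
Optimal mix: 9×item 3 + 2×item 5 → cost 42, value 398.

398 util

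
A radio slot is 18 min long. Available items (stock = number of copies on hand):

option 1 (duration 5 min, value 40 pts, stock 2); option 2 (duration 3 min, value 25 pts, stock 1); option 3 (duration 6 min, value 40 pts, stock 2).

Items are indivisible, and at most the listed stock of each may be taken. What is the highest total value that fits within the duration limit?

120 pts

Best selections within duration 18 and stock limits:
- 2×option 1 + 1×option 3: duration 16, value 120
- 1×option 1 + 2×option 3: duration 17, value 120
- 2×option 1 + 1×option 2: duration 13, value 105
Best: 120 pts.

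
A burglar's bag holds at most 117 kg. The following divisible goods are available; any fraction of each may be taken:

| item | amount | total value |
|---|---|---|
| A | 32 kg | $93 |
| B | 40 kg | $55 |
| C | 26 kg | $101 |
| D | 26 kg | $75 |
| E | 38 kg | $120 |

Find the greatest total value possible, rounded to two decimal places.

374.58

Take in order of value per unit:
- C (101/26 per unit): all 26 → value 101, running total 101.00
- E (120/38 per unit): all 38 → value 120, running total 221.00
- A (93/32 per unit): all 32 → value 93, running total 314.00
- D (75/26 per unit): 21 of 26 → value 21×75/26 = 60.5769, running total 374.58
Total 374.58.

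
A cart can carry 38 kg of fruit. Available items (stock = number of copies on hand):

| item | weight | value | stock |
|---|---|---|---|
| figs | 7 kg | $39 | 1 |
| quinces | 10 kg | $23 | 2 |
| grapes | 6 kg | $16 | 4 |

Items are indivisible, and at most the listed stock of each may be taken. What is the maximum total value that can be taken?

Top feasible selections:
- 1×figs + 1×quinces + 3×grapes: weight 35, value 110
- 1×figs + 4×grapes: weight 31, value 103
- 1×figs + 2×quinces + 1×grapes: weight 33, value 101
Best: $110.

$110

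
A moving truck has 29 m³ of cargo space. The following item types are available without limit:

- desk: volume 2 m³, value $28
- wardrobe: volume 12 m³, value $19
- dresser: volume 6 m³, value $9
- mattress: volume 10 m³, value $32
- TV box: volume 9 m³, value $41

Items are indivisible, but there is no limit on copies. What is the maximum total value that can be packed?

Best value-per-unit is desk at 28/2, and filling with it alone uses volume 14×2=28. No mix of the others beats 14×28 = 392.

$392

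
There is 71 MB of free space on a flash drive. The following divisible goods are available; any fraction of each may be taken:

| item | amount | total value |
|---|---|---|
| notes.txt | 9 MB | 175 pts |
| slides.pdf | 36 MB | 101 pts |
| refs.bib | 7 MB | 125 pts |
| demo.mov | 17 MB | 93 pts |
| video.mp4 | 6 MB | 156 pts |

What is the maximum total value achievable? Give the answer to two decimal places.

638.78

Take in order of value per unit:
- video.mp4 (156/6 per unit): all 6 → value 156, running total 156.00
- notes.txt (175/9 per unit): all 9 → value 175, running total 331.00
- refs.bib (125/7 per unit): all 7 → value 125, running total 456.00
- demo.mov (93/17 per unit): all 17 → value 93, running total 549.00
- slides.pdf (101/36 per unit): 32 of 36 → value 32×101/36 = 89.7778, running total 638.78
Total 638.78.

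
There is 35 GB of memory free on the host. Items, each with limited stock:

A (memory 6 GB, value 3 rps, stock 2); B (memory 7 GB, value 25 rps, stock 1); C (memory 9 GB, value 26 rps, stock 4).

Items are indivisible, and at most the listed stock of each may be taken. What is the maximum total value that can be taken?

Best selections within memory 35 and stock limits:
- 1×B + 3×C: memory 34, value 103
- 1×A + 3×C: memory 33, value 81
Best: 103 rps.

103 rps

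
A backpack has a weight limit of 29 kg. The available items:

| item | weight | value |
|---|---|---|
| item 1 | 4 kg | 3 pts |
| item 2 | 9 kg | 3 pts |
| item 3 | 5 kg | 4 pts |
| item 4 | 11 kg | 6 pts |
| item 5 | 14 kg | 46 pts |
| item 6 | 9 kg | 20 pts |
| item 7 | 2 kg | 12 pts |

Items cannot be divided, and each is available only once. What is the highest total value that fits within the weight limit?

Check high-value combinations within 29 kg:
- item 1+item 5+item 6+item 7: weight 4+14+9+2=29, value 3+46+20+12=81
- item 5+item 6+item 7: weight 14+9+2=25, value 46+20+12=78
- item 3+item 5+item 6: weight 5+14+9=28, value 4+46+20=70
- item 1+item 5+item 6: weight 4+14+9=27, value 3+46+20=69
- item 5+item 6: weight 14+9=23, value 46+20=66
Best: 81 pts.

81 pts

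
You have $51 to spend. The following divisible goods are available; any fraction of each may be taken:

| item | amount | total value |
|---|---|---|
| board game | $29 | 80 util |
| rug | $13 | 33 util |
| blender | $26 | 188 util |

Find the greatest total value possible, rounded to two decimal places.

256.97

Take in order of value per unit:
- blender (188/26 per unit): all 26 → value 188, running total 188.00
- board game (80/29 per unit): 25 of 29 → value 25×80/29 = 68.9655, running total 256.97
Total 256.97.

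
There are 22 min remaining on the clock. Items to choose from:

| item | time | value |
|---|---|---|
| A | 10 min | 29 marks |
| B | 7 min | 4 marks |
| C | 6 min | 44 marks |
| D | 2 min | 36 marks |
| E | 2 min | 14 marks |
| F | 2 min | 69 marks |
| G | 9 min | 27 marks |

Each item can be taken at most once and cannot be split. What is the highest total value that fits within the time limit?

Check high-value combinations within 22 min:
- A+C+D+E+F: time 10+6+2+2+2=22, value 29+44+36+14+69=192
- C+D+E+F+G: time 6+2+2+2+9=21, value 44+36+14+69+27=190
- A+C+D+F: time 10+6+2+2=20, value 29+44+36+69=178
- C+D+F+G: time 6+2+2+9=19, value 44+36+69+27=176
- B+C+D+E+F: time 7+6+2+2+2=19, value 4+44+36+14+69=167
Best: 192 marks.

192 marks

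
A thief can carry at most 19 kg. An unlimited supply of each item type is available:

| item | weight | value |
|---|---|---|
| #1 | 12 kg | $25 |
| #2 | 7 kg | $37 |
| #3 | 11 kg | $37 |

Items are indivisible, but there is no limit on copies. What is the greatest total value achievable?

$74

Best value-per-unit is #2 at 37/7, and filling with it alone uses weight 2×7=14. No mix of the others beats 2×37 = 74.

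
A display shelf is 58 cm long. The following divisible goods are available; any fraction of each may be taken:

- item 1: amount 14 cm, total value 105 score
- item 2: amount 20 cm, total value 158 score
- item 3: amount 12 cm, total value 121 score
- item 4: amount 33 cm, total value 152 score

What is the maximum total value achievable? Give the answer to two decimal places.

439.27

Take in order of value per unit:
- item 3 (121/12 per unit): all 12 → value 121, running total 121.00
- item 2 (158/20 per unit): all 20 → value 158, running total 279.00
- item 1 (105/14 per unit): all 14 → value 105, running total 384.00
- item 4 (152/33 per unit): 12 of 33 → value 12×152/33 = 55.2727, running total 439.27
Total 439.27.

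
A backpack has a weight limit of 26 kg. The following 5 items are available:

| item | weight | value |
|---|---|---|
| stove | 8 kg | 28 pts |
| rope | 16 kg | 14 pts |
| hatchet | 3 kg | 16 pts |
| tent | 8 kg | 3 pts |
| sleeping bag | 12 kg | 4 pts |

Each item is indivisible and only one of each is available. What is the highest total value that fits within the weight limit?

48 pts

This is a 0/1 knapsack; check combinations near the capacity.
- stove+hatchet+sleeping bag: weight 8+3+12=23, value 28+16+4=48
- stove+hatchet+tent: weight 8+3+8=19, value 28+16+3=47
- stove+hatchet: weight 8+3=11, value 28+16=44
- stove+rope: weight 8+16=24, value 28+14=42
Best: 48 pts.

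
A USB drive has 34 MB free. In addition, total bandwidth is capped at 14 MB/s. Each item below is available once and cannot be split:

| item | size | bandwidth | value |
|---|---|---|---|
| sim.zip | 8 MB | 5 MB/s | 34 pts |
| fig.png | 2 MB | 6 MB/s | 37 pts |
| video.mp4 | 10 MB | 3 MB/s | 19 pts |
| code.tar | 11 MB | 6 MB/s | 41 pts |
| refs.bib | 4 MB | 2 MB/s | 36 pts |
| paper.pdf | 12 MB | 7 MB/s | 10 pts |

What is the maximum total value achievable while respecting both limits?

114 pts

Feasible sets respecting both limits:
- fig.png+code.tar+refs.bib: size 17, bandwidth 14, value 114
- sim.zip+code.tar+refs.bib: size 23, bandwidth 13, value 111
- sim.zip+fig.png+refs.bib: size 14, bandwidth 13, value 107
Best: 114 pts.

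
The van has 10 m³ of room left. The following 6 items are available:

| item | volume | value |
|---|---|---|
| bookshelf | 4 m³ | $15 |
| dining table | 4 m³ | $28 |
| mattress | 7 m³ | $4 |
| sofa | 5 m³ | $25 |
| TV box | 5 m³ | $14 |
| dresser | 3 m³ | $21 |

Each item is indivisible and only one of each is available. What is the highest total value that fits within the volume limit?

Check high-value combinations within 10 m³:
- dining table+sofa: volume 4+5=9, value 28+25=53
- dining table+dresser: volume 4+3=7, value 28+21=49
- sofa+dresser: volume 5+3=8, value 25+21=46
Best: $53.

$53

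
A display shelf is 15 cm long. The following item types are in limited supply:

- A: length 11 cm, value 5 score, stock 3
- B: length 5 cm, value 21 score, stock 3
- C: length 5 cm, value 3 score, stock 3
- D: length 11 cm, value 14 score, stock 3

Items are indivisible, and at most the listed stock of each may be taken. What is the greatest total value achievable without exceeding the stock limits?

Top feasible selections:
- 3×B: length 15, value 63
- 2×B + 1×C: length 15, value 45
- 2×B: length 10, value 42
Best: 63 score.

63 score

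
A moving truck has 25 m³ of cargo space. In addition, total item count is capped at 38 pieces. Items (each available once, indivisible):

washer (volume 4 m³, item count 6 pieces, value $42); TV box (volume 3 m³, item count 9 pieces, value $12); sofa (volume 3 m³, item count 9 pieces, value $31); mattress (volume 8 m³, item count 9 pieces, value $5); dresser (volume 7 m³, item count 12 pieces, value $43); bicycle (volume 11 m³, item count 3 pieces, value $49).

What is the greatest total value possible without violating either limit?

Feasible sets respecting both limits:
- washer+sofa+dresser+bicycle: volume 25, item count 30, value 165
- washer+TV box+dresser+bicycle: volume 25, item count 30, value 146
- TV box+sofa+dresser+bicycle: volume 24, item count 33, value 135
Best: $165.

$165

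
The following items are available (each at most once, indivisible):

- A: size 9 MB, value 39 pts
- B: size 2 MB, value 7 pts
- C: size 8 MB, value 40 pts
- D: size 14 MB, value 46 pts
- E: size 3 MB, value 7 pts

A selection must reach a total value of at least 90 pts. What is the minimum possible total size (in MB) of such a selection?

Subsets with value ≥ 90, sorted by total size:
- A+B+C+E: size 22, value 93
- B+C+D: size 24, value 93
- C+D+E: size 25, value 93
- A+B+D: size 25, value 92
Minimum size: 22 MB.

22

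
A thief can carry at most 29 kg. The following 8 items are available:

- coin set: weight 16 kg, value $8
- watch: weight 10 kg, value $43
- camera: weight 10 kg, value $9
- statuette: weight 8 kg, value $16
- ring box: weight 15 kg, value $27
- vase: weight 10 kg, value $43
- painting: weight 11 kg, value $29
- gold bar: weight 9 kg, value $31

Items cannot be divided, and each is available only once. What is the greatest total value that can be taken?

Check high-value combinations within 29 kg:
- watch+vase+gold bar: weight 10+10+9=29, value 43+43+31=117
- watch+statuette+vase: weight 10+8+10=28, value 43+16+43=102
- watch+statuette+gold bar: weight 10+8+9=27, value 43+16+31=90
- statuette+vase+gold bar: weight 8+10+9=27, value 16+43+31=90
- watch+statuette+painting: weight 10+8+11=29, value 43+16+29=88
Best: $117.

$117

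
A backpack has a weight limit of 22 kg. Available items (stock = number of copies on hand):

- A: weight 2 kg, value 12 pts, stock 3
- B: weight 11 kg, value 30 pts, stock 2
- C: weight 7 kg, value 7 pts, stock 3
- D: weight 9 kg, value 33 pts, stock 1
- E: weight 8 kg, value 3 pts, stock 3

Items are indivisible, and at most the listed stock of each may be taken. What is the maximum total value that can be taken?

76 pts

Top feasible selections:
- 3×A + 1×C + 1×D: weight 22, value 76
- 1×A + 1×B + 1×D: weight 22, value 75
- 3×A + 1×D: weight 15, value 69
Best: 76 pts.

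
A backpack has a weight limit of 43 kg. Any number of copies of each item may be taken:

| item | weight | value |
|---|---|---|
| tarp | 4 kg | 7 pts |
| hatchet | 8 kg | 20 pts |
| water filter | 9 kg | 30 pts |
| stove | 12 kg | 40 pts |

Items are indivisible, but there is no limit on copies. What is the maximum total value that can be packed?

Best value-per-unit is water filter at 30/9; filling with it alone gives 4×30 = 120.
Optimal mix: 2×water filter + 2×stove → weight 42, value 140.

140 pts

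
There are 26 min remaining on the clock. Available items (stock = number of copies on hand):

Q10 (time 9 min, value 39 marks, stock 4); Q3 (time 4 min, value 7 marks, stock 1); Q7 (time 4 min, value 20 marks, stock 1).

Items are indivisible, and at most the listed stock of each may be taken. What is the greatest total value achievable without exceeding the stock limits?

105 marks

Best selections within time 26 and stock limits:
- 2×Q10 + 1×Q3 + 1×Q7: time 26, value 105
- 2×Q10 + 1×Q7: time 22, value 98
- 2×Q10 + 1×Q3: time 22, value 85
- 2×Q10: time 18, value 78
Best: 105 marks.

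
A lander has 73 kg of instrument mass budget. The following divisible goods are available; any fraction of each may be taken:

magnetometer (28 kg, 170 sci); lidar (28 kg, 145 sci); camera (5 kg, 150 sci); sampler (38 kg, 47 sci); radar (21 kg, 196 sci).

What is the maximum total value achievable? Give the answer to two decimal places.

Take in order of value per unit:
- camera (150/5 per unit): all 5 → value 150, running total 150.00
- radar (196/21 per unit): all 21 → value 196, running total 346.00
- magnetometer (170/28 per unit): all 28 → value 170, running total 516.00
- lidar (145/28 per unit): 19 of 28 → value 19×145/28 = 98.3929, running total 614.39
Total 614.39.

614.39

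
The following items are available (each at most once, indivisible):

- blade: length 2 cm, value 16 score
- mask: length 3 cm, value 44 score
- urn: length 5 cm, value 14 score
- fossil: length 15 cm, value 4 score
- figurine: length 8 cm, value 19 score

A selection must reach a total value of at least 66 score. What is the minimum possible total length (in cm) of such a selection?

10

Subsets with value ≥ 66, sorted by total length:
- blade+mask+urn: length 10, value 74
- blade+mask+figurine: length 13, value 79
Minimum length: 10 cm.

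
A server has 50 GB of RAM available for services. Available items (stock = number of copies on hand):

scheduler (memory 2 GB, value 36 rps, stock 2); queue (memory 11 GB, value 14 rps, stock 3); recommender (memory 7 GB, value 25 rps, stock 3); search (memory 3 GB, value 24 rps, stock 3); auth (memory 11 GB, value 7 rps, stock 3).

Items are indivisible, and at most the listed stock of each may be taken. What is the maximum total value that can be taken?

Top feasible selections:
- 2×scheduler + 1×queue + 3×recommender + 3×search: memory 45, value 233
- 2×scheduler + 3×recommender + 3×search + 1×auth: memory 45, value 226
- 2×scheduler + 2×queue + 2×recommender + 3×search: memory 49, value 222
Best: 233 rps.

233 rps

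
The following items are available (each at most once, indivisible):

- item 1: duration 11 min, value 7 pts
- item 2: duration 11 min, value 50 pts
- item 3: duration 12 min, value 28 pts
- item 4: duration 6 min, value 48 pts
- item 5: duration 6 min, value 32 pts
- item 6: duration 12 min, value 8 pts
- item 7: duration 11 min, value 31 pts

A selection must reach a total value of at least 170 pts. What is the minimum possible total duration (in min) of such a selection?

46

Subsets with value ≥ 170, sorted by total duration:
- item 2+item 3+item 4+item 5+item 7: duration 46, value 189
- item 1+item 2+item 3+item 4+item 5+item 7: duration 57, value 196
- item 1+item 2+item 4+item 5+item 6+item 7: duration 57, value 176
- item 2+item 3+item 4+item 5+item 6+item 7: duration 58, value 197
Minimum duration: 46 min.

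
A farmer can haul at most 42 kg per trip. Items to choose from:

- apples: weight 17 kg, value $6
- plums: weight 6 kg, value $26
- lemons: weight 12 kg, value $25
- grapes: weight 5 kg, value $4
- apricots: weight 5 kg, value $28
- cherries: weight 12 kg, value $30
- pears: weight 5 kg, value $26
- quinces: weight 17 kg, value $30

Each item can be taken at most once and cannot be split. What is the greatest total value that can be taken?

Check high-value combinations within 42 kg:
- plums+lemons+apricots+cherries+pears: weight 6+12+5+12+5=40, value 26+25+28+30+26=135
- plums+grapes+apricots+cherries+pears: weight 6+5+5+12+5=33, value 26+4+28+30+26=114
- plums+grapes+apricots+pears+quinces: weight 6+5+5+5+17=38, value 26+4+28+26+30=114
- apricots+cherries+pears+quinces: weight 5+12+5+17=39, value 28+30+26+30=114
Best: $135.

$135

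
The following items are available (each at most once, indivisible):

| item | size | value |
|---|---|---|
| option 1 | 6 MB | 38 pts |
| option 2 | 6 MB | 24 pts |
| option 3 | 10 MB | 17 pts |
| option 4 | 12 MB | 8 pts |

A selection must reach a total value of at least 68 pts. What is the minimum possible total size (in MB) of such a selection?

Subsets with value ≥ 68, sorted by total size:
- option 1+option 2+option 3: size 22, value 79
- option 1+option 2+option 4: size 24, value 70
- option 1+option 2+option 3+option 4: size 34, value 87
Minimum size: 22 MB.

22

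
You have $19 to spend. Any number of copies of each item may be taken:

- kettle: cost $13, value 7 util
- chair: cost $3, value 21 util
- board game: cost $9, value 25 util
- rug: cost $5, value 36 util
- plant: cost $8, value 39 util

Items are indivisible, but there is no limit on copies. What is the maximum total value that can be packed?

135 util

Best value-per-unit is rug at 36/5; filling with it alone gives 3×36 = 108.
Optimal mix: 3×chair + 2×rug → cost 19, value 135.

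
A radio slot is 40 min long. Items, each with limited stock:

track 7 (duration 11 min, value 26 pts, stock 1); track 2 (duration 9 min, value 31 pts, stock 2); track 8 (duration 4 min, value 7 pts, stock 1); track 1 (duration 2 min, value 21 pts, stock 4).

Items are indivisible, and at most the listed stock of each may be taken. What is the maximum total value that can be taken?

172 pts

Top feasible selections:
- 1×track 7 + 2×track 2 + 4×track 1: duration 37, value 172
- 1×track 7 + 2×track 2 + 1×track 8 + 3×track 1: duration 39, value 158
Best: 172 pts.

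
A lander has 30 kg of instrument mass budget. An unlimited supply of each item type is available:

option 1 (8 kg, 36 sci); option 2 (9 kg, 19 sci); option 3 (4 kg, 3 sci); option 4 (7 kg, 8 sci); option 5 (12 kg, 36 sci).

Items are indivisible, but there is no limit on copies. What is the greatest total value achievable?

Best value-per-unit is option 1 at 36/8; filling with it alone gives 3×36 = 108.
Optimal mix: 3×option 1 + 1×option 3 → mass 28, value 111.

111 sci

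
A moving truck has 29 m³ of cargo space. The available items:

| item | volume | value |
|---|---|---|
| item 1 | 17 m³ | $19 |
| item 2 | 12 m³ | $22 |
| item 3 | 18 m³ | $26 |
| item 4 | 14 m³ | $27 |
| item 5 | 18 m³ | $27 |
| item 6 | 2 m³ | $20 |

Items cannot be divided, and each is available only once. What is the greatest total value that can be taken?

$69

Check high-value combinations within 29 m³:
- item 2+item 4+item 6: volume 12+14+2=28, value 22+27+20=69
- item 2+item 4: volume 12+14=26, value 22+27=49
- item 4+item 6: volume 14+2=16, value 27+20=47
- item 5+item 6: volume 18+2=20, value 27+20=47
- item 3+item 6: volume 18+2=20, value 26+20=46
Best: $69.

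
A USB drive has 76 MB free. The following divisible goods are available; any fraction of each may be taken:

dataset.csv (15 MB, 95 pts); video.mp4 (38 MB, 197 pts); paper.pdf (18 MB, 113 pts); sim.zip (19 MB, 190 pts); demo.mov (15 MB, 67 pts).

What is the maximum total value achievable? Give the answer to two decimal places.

522.42

Take in order of value per unit:
- sim.zip (190/19 per unit): all 19 → value 190, running total 190.00
- dataset.csv (95/15 per unit): all 15 → value 95, running total 285.00
- paper.pdf (113/18 per unit): all 18 → value 113, running total 398.00
- video.mp4 (197/38 per unit): 24 of 38 → value 24×197/38 = 124.4211, running total 522.42
Total 522.42.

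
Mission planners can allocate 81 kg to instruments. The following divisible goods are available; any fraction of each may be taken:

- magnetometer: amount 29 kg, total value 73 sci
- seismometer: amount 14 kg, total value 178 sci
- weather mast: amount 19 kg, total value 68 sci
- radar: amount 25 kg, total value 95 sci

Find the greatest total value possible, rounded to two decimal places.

398.90

Take in order of value per unit:
- seismometer (178/14 per unit): all 14 → value 178, running total 178.00
- radar (95/25 per unit): all 25 → value 95, running total 273.00
- weather mast (68/19 per unit): all 19 → value 68, running total 341.00
- magnetometer (73/29 per unit): 23 of 29 → value 23×73/29 = 57.8966, running total 398.90
Total 398.90.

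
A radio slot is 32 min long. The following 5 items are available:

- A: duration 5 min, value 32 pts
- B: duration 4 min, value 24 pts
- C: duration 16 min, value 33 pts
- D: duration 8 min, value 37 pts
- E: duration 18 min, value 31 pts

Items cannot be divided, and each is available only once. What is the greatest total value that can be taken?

This is a 0/1 knapsack; check combinations near the capacity.
- A+C+D: duration 5+16+8=29, value 32+33+37=102
- A+D+E: duration 5+8+18=31, value 32+37+31=100
- B+C+D: duration 4+16+8=28, value 24+33+37=94
- A+B+D: duration 5+4+8=17, value 32+24+37=93
Best: 102 pts.

102 pts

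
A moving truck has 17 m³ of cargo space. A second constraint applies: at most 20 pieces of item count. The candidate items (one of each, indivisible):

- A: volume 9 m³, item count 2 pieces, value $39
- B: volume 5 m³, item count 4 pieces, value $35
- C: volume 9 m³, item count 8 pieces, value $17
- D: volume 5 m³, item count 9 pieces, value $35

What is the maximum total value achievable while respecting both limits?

$74

Feasible sets respecting both limits:
- A+B: volume 14, item count 6, value 74
- A+D: volume 14, item count 11, value 74
- B+D: volume 10, item count 13, value 70
- B+C: volume 14, item count 12, value 52
Best: $74.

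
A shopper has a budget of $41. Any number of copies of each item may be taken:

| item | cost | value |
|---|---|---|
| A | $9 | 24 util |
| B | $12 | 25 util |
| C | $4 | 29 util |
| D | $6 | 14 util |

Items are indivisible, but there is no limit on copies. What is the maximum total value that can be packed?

Best value-per-unit is C at 29/4, and filling with it alone uses cost 10×4=40. No mix of the others beats 10×29 = 290.

290 util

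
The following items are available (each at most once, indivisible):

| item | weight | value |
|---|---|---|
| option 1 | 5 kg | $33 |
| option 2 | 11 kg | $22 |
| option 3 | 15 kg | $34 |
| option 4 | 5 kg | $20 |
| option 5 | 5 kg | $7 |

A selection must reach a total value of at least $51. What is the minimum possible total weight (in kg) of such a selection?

10

Subsets with value ≥ 51, sorted by total weight:
- option 1+option 4: weight 10, value 53
- option 1+option 4+option 5: weight 15, value 60
- option 1+option 2: weight 16, value 55
Minimum weight: 10 kg.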